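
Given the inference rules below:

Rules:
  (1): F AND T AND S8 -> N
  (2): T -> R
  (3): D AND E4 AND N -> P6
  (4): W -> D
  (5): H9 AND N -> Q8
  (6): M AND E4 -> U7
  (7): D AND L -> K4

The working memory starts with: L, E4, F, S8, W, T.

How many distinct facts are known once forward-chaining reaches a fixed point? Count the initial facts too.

Round 1: (1) [F AND T AND S8 -> N]; (2) [T -> R]; (4) [W -> D]. New: N, R, D.
Round 2: (3) [D AND E4 AND N -> P6]; (7) [D AND L -> K4]. New: P6, K4.
Closure: {D, E4, F, K4, L, N, P6, R, S8, T, W} — 11 facts.

11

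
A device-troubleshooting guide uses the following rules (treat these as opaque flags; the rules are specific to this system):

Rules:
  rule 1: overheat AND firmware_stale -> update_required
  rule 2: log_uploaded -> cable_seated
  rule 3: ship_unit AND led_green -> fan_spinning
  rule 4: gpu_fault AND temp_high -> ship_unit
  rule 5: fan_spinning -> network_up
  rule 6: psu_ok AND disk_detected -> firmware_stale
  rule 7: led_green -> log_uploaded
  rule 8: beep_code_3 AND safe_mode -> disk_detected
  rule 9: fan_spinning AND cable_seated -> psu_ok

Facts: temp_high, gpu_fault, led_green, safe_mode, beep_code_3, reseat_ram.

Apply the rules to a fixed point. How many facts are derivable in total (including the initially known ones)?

Round 1 — rule 4, rule 7, rule 8, derive ship_unit, log_uploaded, disk_detected.
Round 2 — rule 2, rule 3, derive cable_seated, fan_spinning.
Round 3 — rule 5, rule 9, derive network_up, psu_ok.
Round 4 — rule 6, derive firmware_stale.
Closure: {beep_code_3, cable_seated, disk_detected, fan_spinning, firmware_stale, gpu_fault, led_green, log_uploaded, network_up, psu_ok, reseat_ram, safe_mode, ship_unit, temp_high} — 14 facts.

14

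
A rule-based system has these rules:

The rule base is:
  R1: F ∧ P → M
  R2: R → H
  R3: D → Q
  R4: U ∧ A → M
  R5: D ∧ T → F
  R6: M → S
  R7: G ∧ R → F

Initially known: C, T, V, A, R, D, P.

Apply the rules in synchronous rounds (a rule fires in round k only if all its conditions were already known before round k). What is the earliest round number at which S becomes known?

Round 1: R2 [R → H]; R3 [D → Q]; R5 [D ∧ T → F]. Adds H, Q, F.
Round 2: R1 [F ∧ P → M]. Adds M.
Round 3: R6 [M → S]. Adds S.
S first appears in round 3.

3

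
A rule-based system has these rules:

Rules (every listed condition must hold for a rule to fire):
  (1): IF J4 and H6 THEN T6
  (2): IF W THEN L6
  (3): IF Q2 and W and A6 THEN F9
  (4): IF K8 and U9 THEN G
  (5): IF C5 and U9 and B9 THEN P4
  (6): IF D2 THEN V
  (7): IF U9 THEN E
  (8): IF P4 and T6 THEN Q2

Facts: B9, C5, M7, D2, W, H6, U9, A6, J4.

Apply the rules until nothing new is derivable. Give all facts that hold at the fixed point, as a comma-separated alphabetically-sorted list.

Round 1: (1) [IF J4 and H6 THEN T6]; (2) [IF W THEN L6]; (5) [IF C5 and U9 and B9 THEN P4]; (6) [IF D2 THEN V]; (7) [IF U9 THEN E]. New: T6, L6, P4, V, E.
Round 2: (8) [IF P4 and T6 THEN Q2]. New: Q2.
Round 3: (3) [IF Q2 and W and A6 THEN F9]. New: F9.

A6, B9, C5, D2, E, F9, H6, J4, L6, M7, P4, Q2, T6, U9, V, W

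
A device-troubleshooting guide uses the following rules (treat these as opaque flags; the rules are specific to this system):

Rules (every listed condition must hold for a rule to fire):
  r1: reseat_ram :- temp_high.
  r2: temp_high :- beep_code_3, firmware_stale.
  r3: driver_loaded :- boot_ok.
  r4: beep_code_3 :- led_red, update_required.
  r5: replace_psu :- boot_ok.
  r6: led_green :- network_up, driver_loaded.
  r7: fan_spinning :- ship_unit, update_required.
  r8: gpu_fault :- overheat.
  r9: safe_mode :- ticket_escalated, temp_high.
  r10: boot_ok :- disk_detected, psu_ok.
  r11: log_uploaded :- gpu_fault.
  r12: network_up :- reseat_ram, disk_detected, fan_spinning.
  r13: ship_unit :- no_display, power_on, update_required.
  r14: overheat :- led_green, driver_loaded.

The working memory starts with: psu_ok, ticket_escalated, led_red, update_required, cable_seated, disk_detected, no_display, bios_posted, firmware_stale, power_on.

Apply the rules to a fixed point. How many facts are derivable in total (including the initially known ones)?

[1] r4 [beep_code_3 :- led_red, update_required.]; r10 [boot_ok :- disk_detected, psu_ok.]; r13 [ship_unit :- no_display, power_on, update_required.]. ⇒ new: beep_code_3, boot_ok, ship_unit.
[2] r2 [temp_high :- beep_code_3, firmware_stale.]; r3 [driver_loaded :- boot_ok.]; r5 [replace_psu :- boot_ok.]; r7 [fan_spinning :- ship_unit, update_required.]. ⇒ new: temp_high, driver_loaded, replace_psu, fan_spinning.
[3] r1 [reseat_ram :- temp_high.]; r9 [safe_mode :- ticket_escalated, temp_high.]. ⇒ new: reseat_ram, safe_mode.
[4] r12 [network_up :- reseat_ram, disk_detected, fan_spinning.]. ⇒ new: network_up.
[5] r6 [led_green :- network_up, driver_loaded.]. ⇒ new: led_green.
[6] r14 [overheat :- led_green, driver_loaded.]. ⇒ new: overheat.
[7] r8 [gpu_fault :- overheat.]. ⇒ new: gpu_fault.
[8] r11 [log_uploaded :- gpu_fault.]. ⇒ new: log_uploaded.
Closure: {beep_code_3, bios_posted, boot_ok, cable_seated, disk_detected, driver_loaded, fan_spinning, firmware_stale, gpu_fault, led_green, led_red, log_uploaded, network_up, no_display, overheat, power_on, psu_ok, replace_psu, reseat_ram, safe_mode, ship_unit, temp_high, ticket_escalated, update_required} — 24 facts.

24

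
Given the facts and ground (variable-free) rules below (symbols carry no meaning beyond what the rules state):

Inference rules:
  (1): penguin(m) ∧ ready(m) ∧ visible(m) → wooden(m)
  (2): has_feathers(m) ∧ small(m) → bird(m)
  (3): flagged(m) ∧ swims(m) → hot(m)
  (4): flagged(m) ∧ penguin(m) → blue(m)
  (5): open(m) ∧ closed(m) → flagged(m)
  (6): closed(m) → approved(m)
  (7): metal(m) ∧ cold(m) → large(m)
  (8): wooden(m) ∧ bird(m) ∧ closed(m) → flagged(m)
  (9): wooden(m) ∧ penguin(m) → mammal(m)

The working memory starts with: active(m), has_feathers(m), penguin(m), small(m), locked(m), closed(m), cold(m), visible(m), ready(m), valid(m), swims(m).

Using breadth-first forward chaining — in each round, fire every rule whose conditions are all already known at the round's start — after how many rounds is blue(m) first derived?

3

Round 1: (1) [penguin(m) ∧ ready(m) ∧ visible(m) → wooden(m)]; (2) [has_feathers(m) ∧ small(m) → bird(m)]; (6) [closed(m) → approved(m)]. New: wooden(m), bird(m), approved(m).
Round 2: (8) [wooden(m) ∧ bird(m) ∧ closed(m) → flagged(m)]; (9) [wooden(m) ∧ penguin(m) → mammal(m)]. New: flagged(m), mammal(m).
Round 3: (3) [flagged(m) ∧ swims(m) → hot(m)]; (4) [flagged(m) ∧ penguin(m) → blue(m)]. New: hot(m), blue(m).
blue(m) first appears in round 3.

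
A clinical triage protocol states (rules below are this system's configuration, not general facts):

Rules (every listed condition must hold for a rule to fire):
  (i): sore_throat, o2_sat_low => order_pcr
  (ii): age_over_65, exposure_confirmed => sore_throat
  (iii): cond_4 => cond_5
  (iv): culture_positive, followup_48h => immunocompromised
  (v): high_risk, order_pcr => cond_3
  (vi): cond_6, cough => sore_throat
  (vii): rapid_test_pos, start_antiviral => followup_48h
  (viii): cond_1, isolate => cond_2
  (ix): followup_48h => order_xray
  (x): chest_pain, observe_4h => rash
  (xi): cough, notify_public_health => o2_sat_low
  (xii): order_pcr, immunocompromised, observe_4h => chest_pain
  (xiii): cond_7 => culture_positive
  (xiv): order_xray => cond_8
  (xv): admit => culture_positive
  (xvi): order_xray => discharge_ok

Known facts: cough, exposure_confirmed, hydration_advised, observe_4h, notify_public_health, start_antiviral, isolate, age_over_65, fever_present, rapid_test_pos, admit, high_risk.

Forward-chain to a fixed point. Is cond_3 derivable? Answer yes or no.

yes

[1] (ii) [age_over_65, exposure_confirmed => sore_throat]; (vii) [rapid_test_pos, start_antiviral => followup_48h]; (xi) [cough, notify_public_health => o2_sat_low]; (xv) [admit => culture_positive]. ⇒ new: sore_throat, followup_48h, o2_sat_low, culture_positive.
[2] (i) [sore_throat, o2_sat_low => order_pcr]; (iv) [culture_positive, followup_48h => immunocompromised]; (ix) [followup_48h => order_xray]. ⇒ new: order_pcr, immunocompromised, order_xray.
[3] (v) [high_risk, order_pcr => cond_3]; (xii) [order_pcr, immunocompromised, observe_4h => chest_pain]; (xiv) [order_xray => cond_8]; (xvi) [order_xray => discharge_ok]. ⇒ new: cond_3, chest_pain, cond_8, discharge_ok.
[4] (x) [chest_pain, observe_4h => rash]. ⇒ new: rash.
cond_3 appears in round 3, so it is derivable.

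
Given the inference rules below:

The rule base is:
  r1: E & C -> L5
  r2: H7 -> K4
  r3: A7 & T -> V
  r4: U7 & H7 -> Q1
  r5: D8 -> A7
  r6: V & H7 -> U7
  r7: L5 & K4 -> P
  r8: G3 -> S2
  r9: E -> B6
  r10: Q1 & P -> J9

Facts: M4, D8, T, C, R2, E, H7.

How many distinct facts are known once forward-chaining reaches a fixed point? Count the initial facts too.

Round 1 — r1, r2, r5, r9, derive L5, K4, A7, B6.
Round 2 — r3, r7, derive V, P.
Round 3 — r6, derive U7.
Round 4 — r4, derive Q1.
Round 5 — r10, derive J9.
Closure: {A7, B6, C, D8, E, H7, J9, K4, L5, M4, P, Q1, R2, T, U7, V} — 16 facts.

16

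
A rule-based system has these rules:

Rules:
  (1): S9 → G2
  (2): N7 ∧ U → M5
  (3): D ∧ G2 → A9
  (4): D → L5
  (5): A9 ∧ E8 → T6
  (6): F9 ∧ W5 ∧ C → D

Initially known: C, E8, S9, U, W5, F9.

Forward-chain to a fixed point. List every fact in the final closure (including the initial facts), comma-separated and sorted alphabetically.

Round 1: (1) [S9 → G2]; (6) [F9 ∧ W5 ∧ C → D]. Adds G2, D.
Round 2: (3) [D ∧ G2 → A9]; (4) [D → L5]. Adds A9, L5.
Round 3: (5) [A9 ∧ E8 → T6]. Adds T6.

A9, C, D, E8, F9, G2, L5, S9, T6, U, W5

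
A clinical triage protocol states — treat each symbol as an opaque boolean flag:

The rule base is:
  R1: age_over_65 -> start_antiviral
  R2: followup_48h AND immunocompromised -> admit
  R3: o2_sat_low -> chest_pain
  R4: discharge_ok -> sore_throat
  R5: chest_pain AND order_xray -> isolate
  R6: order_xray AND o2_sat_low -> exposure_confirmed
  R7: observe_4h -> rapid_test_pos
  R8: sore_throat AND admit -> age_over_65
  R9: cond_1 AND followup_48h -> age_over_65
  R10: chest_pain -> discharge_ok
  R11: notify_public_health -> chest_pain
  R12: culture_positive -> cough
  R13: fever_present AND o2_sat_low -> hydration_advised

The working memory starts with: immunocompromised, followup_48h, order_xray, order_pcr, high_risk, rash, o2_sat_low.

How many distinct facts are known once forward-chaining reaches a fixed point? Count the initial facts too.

15

[1] R2 [followup_48h AND immunocompromised -> admit]; R3 [o2_sat_low -> chest_pain]; R6 [order_xray AND o2_sat_low -> exposure_confirmed]. ⇒ new: admit, chest_pain, exposure_confirmed.
[2] R5 [chest_pain AND order_xray -> isolate]; R10 [chest_pain -> discharge_ok]. ⇒ new: isolate, discharge_ok.
[3] R4 [discharge_ok -> sore_throat]. ⇒ new: sore_throat.
[4] R8 [sore_throat AND admit -> age_over_65]. ⇒ new: age_over_65.
[5] R1 [age_over_65 -> start_antiviral]. ⇒ new: start_antiviral.
Closure: {admit, age_over_65, chest_pain, discharge_ok, exposure_confirmed, followup_48h, high_risk, immunocompromised, isolate, o2_sat_low, order_pcr, order_xray, rash, sore_throat, start_antiviral} — 15 facts.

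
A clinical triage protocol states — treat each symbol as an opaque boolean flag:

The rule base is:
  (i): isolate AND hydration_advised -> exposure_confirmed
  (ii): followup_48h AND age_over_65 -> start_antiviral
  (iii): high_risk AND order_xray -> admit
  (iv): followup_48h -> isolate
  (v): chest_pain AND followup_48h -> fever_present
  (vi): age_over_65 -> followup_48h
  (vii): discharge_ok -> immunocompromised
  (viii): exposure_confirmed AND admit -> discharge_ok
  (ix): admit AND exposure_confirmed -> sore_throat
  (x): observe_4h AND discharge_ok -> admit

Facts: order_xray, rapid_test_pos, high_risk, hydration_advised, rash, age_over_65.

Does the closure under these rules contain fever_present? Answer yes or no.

no

[1] (iii) [high_risk AND order_xray -> admit]; (vi) [age_over_65 -> followup_48h]. ⇒ new: admit, followup_48h.
[2] (ii) [followup_48h AND age_over_65 -> start_antiviral]; (iv) [followup_48h -> isolate]. ⇒ new: start_antiviral, isolate.
[3] (i) [isolate AND hydration_advised -> exposure_confirmed]. ⇒ new: exposure_confirmed.
[4] (viii) [exposure_confirmed AND admit -> discharge_ok]; (ix) [admit AND exposure_confirmed -> sore_throat]. ⇒ new: discharge_ok, sore_throat.
[5] (vii) [discharge_ok -> immunocompromised]. ⇒ new: immunocompromised.
Fixed point reached. fever_present is concluded only by (v); (v) needs chest_pain (never derived).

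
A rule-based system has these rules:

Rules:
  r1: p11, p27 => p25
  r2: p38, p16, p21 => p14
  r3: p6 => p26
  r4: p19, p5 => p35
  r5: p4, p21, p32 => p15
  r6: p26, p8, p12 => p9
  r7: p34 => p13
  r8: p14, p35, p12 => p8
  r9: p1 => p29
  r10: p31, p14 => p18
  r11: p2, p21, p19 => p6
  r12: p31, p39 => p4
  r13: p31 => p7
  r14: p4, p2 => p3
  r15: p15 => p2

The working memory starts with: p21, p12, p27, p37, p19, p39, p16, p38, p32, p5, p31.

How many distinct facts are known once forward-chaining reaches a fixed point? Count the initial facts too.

23

Round 1 — r2, r4, r12, r13, derive p14, p35, p4, p7.
Round 2 — r5, r8, r10, derive p15, p8, p18.
Round 3 — r15, derive p2.
Round 4 — r11, r14, derive p6, p3.
Round 5 — r3, derive p26.
Round 6 — r6, derive p9.
Closure: {p12, p14, p15, p16, p18, p19, p2, p21, p26, p27, p3, p31, p32, p35, p37, p38, p39, p4, p5, p6, p7, p8, p9} — 23 facts.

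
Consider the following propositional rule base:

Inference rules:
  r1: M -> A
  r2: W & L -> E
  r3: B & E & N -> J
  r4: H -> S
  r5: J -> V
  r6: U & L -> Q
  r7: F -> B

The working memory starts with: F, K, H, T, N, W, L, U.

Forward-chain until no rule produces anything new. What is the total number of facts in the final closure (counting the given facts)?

Round 1 fires r2, r4, r6, r7, giving E, S, Q, B.
Round 2 fires r3, giving J.
Round 3 fires r5, giving V.
Closure: {B, E, F, H, J, K, L, N, Q, S, T, U, V, W} — 14 facts.

14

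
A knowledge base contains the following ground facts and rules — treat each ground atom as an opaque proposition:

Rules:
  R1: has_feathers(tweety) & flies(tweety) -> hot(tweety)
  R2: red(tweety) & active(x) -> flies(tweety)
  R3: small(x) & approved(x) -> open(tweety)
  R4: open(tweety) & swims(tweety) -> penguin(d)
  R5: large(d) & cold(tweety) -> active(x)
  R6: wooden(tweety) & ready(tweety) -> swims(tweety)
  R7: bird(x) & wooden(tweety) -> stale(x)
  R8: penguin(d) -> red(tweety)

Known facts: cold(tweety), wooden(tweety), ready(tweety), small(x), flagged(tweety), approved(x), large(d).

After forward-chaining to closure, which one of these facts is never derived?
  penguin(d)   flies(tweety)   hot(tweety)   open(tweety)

hot(tweety)

[1] R3 [small(x) & approved(x) -> open(tweety)]; R5 [large(d) & cold(tweety) -> active(x)]; R6 [wooden(tweety) & ready(tweety) -> swims(tweety)]. ⇒ new: open(tweety), active(x), swims(tweety).
[2] R4 [open(tweety) & swims(tweety) -> penguin(d)]. ⇒ new: penguin(d).
[3] R8 [penguin(d) -> red(tweety)]. ⇒ new: red(tweety).
[4] R2 [red(tweety) & active(x) -> flies(tweety)]. ⇒ new: flies(tweety).
Derived: penguin(d) (round 2), flies(tweety) (round 4), open(tweety) (round 1). hot(tweety) never appears in any round.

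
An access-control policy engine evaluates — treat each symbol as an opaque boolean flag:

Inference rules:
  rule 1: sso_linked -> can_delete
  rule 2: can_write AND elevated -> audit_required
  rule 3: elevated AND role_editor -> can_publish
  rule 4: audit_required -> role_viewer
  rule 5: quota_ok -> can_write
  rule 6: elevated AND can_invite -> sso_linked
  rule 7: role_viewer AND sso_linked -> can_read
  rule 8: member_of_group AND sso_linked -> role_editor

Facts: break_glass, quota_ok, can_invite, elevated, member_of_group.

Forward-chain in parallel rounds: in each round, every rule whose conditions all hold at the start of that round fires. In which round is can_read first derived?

Round 1 — rule 5, rule 6, derive can_write, sso_linked.
Round 2 — rule 1, rule 2, rule 8, derive can_delete, audit_required, role_editor.
Round 3 — rule 3, rule 4, derive can_publish, role_viewer.
Round 4 — rule 7, derive can_read.
can_read first appears in round 4.

4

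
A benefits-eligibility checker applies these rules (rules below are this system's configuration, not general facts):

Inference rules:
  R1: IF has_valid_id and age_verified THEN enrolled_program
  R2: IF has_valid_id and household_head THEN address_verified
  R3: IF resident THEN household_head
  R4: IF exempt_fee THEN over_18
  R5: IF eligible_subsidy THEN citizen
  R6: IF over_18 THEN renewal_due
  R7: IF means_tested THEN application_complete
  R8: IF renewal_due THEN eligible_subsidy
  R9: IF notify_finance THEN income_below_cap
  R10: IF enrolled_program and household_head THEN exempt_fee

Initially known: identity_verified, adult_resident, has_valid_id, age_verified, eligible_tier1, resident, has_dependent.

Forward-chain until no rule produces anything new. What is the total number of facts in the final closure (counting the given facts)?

15

Round 1: R1 [IF has_valid_id and age_verified THEN enrolled_program]; R3 [IF resident THEN household_head]. Adds enrolled_program, household_head.
Round 2: R2 [IF has_valid_id and household_head THEN address_verified]; R10 [IF enrolled_program and household_head THEN exempt_fee]. Adds address_verified, exempt_fee.
Round 3: R4 [IF exempt_fee THEN over_18]. Adds over_18.
Round 4: R6 [IF over_18 THEN renewal_due]. Adds renewal_due.
Round 5: R8 [IF renewal_due THEN eligible_subsidy]. Adds eligible_subsidy.
Round 6: R5 [IF eligible_subsidy THEN citizen]. Adds citizen.
Closure: {address_verified, adult_resident, age_verified, citizen, eligible_subsidy, eligible_tier1, enrolled_program, exempt_fee, has_dependent, has_valid_id, household_head, identity_verified, over_18, renewal_due, resident} — 15 facts.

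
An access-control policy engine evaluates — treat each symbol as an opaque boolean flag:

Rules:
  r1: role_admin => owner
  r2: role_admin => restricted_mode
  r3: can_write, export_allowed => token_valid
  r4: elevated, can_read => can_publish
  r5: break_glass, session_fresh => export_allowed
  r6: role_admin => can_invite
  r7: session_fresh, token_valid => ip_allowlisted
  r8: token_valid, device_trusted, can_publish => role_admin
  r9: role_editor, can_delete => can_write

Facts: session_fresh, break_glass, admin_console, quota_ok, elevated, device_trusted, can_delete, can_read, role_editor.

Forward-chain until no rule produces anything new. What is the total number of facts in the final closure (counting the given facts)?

18

Round 1: r4 [elevated, can_read => can_publish]; r5 [break_glass, session_fresh => export_allowed]; r9 [role_editor, can_delete => can_write]. New: can_publish, export_allowed, can_write.
Round 2: r3 [can_write, export_allowed => token_valid]. New: token_valid.
Round 3: r7 [session_fresh, token_valid => ip_allowlisted]; r8 [token_valid, device_trusted, can_publish => role_admin]. New: ip_allowlisted, role_admin.
Round 4: r1 [role_admin => owner]; r2 [role_admin => restricted_mode]; r6 [role_admin => can_invite]. New: owner, restricted_mode, can_invite.
Closure: {admin_console, break_glass, can_delete, can_invite, can_publish, can_read, can_write, device_trusted, elevated, export_allowed, ip_allowlisted, owner, quota_ok, restricted_mode, role_admin, role_editor, session_fresh, token_valid} — 18 facts.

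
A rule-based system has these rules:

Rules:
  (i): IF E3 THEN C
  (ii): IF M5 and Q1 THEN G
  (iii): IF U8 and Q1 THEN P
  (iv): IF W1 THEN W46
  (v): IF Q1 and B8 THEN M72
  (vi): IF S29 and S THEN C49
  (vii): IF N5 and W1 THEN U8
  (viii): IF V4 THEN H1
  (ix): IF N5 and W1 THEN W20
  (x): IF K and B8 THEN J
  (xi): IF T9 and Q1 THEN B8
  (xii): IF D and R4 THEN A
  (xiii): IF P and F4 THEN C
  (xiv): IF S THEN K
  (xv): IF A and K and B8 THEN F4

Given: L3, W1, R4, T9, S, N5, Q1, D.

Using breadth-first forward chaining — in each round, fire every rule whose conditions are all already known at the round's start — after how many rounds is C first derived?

Round 1 — (iv), (vii), (ix), (xi), (xii), (xiv), derive W46, U8, W20, B8, A, K.
Round 2 — (iii), (v), (x), (xv), derive P, M72, J, F4.
Round 3 — (xiii), derive C.
C first appears in round 3.

3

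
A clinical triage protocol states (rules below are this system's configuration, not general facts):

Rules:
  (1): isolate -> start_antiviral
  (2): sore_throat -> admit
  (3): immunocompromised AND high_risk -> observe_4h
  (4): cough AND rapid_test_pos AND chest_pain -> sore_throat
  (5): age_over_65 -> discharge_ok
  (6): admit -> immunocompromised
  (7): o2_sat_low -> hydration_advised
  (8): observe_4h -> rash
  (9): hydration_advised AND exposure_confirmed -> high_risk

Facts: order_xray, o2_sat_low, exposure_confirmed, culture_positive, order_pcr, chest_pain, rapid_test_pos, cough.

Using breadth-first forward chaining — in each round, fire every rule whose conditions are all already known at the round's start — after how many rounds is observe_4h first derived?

4

Round 1 fires (4), (7), giving sore_throat, hydration_advised.
Round 2 fires (2), (9), giving admit, high_risk.
Round 3 fires (6), giving immunocompromised.
Round 4 fires (3), giving observe_4h.
observe_4h first appears in round 4.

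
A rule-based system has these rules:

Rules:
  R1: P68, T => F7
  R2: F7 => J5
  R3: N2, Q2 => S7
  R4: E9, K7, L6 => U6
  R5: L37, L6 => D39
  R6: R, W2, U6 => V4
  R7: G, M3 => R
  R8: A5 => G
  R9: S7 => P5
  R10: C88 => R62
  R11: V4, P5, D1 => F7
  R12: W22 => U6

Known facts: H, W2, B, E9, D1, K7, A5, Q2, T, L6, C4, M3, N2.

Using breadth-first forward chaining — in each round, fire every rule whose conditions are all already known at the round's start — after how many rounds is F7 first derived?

4

[1] R3 [N2, Q2 => S7]; R4 [E9, K7, L6 => U6]; R8 [A5 => G]. ⇒ new: S7, U6, G.
[2] R7 [G, M3 => R]; R9 [S7 => P5]. ⇒ new: R, P5.
[3] R6 [R, W2, U6 => V4]. ⇒ new: V4.
[4] R11 [V4, P5, D1 => F7]. ⇒ new: F7.
F7 first appears in round 4.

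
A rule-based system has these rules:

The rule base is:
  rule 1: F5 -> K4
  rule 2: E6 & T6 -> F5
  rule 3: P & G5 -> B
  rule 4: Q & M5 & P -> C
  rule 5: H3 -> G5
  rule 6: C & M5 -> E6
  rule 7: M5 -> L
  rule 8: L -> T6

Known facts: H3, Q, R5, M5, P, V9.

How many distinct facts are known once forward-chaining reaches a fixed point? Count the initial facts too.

[1] rule 4 [Q & M5 & P -> C]; rule 5 [H3 -> G5]; rule 7 [M5 -> L]. ⇒ new: C, G5, L.
[2] rule 3 [P & G5 -> B]; rule 6 [C & M5 -> E6]; rule 8 [L -> T6]. ⇒ new: B, E6, T6.
[3] rule 2 [E6 & T6 -> F5]. ⇒ new: F5.
[4] rule 1 [F5 -> K4]. ⇒ new: K4.
Closure: {B, C, E6, F5, G5, H3, K4, L, M5, P, Q, R5, T6, V9} — 14 facts.

14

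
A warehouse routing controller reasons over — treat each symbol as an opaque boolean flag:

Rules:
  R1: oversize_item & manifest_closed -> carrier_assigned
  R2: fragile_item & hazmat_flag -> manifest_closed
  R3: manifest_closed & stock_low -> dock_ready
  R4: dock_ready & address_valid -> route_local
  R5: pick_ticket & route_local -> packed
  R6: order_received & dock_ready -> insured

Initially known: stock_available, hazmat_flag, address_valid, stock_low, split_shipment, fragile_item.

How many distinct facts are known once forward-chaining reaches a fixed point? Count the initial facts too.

[1] R2 [fragile_item & hazmat_flag -> manifest_closed]. ⇒ new: manifest_closed.
[2] R3 [manifest_closed & stock_low -> dock_ready]. ⇒ new: dock_ready.
[3] R4 [dock_ready & address_valid -> route_local]. ⇒ new: route_local.
Closure: {address_valid, dock_ready, fragile_item, hazmat_flag, manifest_closed, route_local, split_shipment, stock_available, stock_low} — 9 facts.

9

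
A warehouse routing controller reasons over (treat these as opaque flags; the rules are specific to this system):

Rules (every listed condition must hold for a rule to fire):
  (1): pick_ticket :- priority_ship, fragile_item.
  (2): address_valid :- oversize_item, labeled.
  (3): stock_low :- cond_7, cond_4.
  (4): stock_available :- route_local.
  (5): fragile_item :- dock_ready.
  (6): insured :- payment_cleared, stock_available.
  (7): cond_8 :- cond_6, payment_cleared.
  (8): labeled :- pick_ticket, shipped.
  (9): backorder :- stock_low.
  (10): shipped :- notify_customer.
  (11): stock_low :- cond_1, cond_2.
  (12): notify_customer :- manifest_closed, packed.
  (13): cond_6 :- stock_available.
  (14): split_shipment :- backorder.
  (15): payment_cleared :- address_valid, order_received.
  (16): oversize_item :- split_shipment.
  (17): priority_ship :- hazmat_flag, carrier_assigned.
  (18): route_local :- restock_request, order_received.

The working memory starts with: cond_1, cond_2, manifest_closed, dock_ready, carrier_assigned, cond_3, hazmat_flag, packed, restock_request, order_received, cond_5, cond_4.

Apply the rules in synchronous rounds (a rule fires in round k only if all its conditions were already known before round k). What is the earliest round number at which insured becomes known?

7

Round 1: (5) [fragile_item :- dock_ready.]; (11) [stock_low :- cond_1, cond_2.]; (12) [notify_customer :- manifest_closed, packed.]; (17) [priority_ship :- hazmat_flag, carrier_assigned.]; (18) [route_local :- restock_request, order_received.]. Adds fragile_item, stock_low, notify_customer, priority_ship, route_local.
Round 2: (1) [pick_ticket :- priority_ship, fragile_item.]; (4) [stock_available :- route_local.]; (9) [backorder :- stock_low.]; (10) [shipped :- notify_customer.]. Adds pick_ticket, stock_available, backorder, shipped.
Round 3: (8) [labeled :- pick_ticket, shipped.]; (13) [cond_6 :- stock_available.]; (14) [split_shipment :- backorder.]. Adds labeled, cond_6, split_shipment.
Round 4: (16) [oversize_item :- split_shipment.]. Adds oversize_item.
Round 5: (2) [address_valid :- oversize_item, labeled.]. Adds address_valid.
Round 6: (15) [payment_cleared :- address_valid, order_received.]. Adds payment_cleared.
Round 7: (6) [insured :- payment_cleared, stock_available.]; (7) [cond_8 :- cond_6, payment_cleared.]. Adds insured, cond_8.
insured first appears in round 7.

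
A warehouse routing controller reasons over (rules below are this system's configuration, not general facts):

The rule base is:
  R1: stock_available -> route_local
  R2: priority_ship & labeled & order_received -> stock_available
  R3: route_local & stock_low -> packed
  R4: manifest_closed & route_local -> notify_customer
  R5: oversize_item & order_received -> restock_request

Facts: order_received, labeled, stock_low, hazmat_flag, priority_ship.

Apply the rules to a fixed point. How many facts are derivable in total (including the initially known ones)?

8

Round 1 — R2, derive stock_available.
Round 2 — R1, derive route_local.
Round 3 — R3, derive packed.
Closure: {hazmat_flag, labeled, order_received, packed, priority_ship, route_local, stock_available, stock_low} — 8 facts.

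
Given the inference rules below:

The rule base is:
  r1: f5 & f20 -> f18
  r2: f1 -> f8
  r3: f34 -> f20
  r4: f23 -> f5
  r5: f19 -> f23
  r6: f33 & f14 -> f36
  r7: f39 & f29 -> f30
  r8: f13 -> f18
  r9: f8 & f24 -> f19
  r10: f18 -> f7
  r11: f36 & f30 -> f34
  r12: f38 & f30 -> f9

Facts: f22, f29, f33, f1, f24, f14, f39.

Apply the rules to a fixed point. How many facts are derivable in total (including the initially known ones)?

Round 1: r2 [f1 -> f8]; r6 [f33 & f14 -> f36]; r7 [f39 & f29 -> f30]. New: f8, f36, f30.
Round 2: r9 [f8 & f24 -> f19]; r11 [f36 & f30 -> f34]. New: f19, f34.
Round 3: r3 [f34 -> f20]; r5 [f19 -> f23]. New: f20, f23.
Round 4: r4 [f23 -> f5]. New: f5.
Round 5: r1 [f5 & f20 -> f18]. New: f18.
Round 6: r10 [f18 -> f7]. New: f7.
Closure: {f1, f14, f18, f19, f20, f22, f23, f24, f29, f30, f33, f34, f36, f39, f5, f7, f8} — 17 facts.

17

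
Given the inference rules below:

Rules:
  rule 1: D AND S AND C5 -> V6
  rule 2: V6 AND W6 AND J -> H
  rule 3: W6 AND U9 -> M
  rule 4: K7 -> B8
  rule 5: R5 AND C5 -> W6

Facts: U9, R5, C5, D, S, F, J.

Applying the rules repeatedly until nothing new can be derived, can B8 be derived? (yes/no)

no

Round 1: rule 1 [D AND S AND C5 -> V6]; rule 5 [R5 AND C5 -> W6]. Adds V6, W6.
Round 2: rule 2 [V6 AND W6 AND J -> H]; rule 3 [W6 AND U9 -> M]. Adds H, M.
Fixed point reached. B8 is concluded only by rule 4; rule 4 needs K7 (never derived).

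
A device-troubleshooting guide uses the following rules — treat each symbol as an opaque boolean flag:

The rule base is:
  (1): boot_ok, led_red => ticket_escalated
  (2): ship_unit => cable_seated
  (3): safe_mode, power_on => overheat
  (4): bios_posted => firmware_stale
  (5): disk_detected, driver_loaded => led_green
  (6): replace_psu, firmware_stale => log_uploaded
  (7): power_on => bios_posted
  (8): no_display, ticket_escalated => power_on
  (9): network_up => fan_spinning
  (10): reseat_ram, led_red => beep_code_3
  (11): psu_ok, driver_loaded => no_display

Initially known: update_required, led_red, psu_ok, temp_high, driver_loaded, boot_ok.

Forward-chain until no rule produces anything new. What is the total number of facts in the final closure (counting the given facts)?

11

[1] (1) [boot_ok, led_red => ticket_escalated]; (11) [psu_ok, driver_loaded => no_display]. ⇒ new: ticket_escalated, no_display.
[2] (8) [no_display, ticket_escalated => power_on]. ⇒ new: power_on.
[3] (7) [power_on => bios_posted]. ⇒ new: bios_posted.
[4] (4) [bios_posted => firmware_stale]. ⇒ new: firmware_stale.
Closure: {bios_posted, boot_ok, driver_loaded, firmware_stale, led_red, no_display, power_on, psu_ok, temp_high, ticket_escalated, update_required} — 11 facts.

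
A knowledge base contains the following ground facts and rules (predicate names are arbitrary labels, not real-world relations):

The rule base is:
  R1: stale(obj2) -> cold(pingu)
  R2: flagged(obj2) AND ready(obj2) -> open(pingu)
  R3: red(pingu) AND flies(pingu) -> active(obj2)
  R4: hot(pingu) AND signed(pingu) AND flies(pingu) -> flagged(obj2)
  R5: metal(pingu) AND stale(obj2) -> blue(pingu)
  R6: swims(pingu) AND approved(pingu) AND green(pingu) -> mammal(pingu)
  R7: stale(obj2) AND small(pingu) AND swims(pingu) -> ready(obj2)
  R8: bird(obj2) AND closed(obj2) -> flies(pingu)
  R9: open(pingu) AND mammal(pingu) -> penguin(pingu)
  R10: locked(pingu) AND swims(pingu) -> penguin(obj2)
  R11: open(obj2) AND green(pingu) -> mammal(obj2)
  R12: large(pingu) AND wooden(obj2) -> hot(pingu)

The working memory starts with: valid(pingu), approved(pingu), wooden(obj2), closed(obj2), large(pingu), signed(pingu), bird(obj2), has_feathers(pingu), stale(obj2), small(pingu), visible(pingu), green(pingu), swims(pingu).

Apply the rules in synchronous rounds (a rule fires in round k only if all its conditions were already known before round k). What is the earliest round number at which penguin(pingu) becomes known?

Round 1 — R1, R6, R7, R8, R12, derive cold(pingu), mammal(pingu), ready(obj2), flies(pingu), hot(pingu).
Round 2 — R4, derive flagged(obj2).
Round 3 — R2, derive open(pingu).
Round 4 — R9, derive penguin(pingu).
penguin(pingu) first appears in round 4.

4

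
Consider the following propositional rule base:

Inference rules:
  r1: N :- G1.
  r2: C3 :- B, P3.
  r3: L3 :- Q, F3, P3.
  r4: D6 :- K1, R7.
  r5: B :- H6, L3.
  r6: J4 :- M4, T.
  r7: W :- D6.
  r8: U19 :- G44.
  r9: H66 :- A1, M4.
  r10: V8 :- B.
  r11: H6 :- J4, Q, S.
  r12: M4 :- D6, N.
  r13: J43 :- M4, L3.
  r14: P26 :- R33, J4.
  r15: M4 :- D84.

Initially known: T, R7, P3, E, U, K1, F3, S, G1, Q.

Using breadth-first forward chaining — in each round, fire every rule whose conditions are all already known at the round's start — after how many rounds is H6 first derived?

4

Round 1 — r1, r3, r4, derive N, L3, D6.
Round 2 — r7, r12, derive W, M4.
Round 3 — r6, r13, derive J4, J43.
Round 4 — r11, derive H6.
H6 first appears in round 4.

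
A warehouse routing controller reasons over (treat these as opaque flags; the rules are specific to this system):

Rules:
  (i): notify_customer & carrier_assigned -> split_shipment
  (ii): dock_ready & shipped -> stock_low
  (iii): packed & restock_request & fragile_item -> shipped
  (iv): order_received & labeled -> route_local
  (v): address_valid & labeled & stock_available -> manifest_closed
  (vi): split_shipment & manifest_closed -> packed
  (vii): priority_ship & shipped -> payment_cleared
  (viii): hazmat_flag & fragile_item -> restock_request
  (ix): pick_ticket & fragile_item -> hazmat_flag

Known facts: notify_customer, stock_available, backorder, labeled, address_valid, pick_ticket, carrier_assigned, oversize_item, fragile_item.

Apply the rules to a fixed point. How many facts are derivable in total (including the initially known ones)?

[1] (i) [notify_customer & carrier_assigned -> split_shipment]; (v) [address_valid & labeled & stock_available -> manifest_closed]; (ix) [pick_ticket & fragile_item -> hazmat_flag]. ⇒ new: split_shipment, manifest_closed, hazmat_flag.
[2] (vi) [split_shipment & manifest_closed -> packed]; (viii) [hazmat_flag & fragile_item -> restock_request]. ⇒ new: packed, restock_request.
[3] (iii) [packed & restock_request & fragile_item -> shipped]. ⇒ new: shipped.
Closure: {address_valid, backorder, carrier_assigned, fragile_item, hazmat_flag, labeled, manifest_closed, notify_customer, oversize_item, packed, pick_ticket, restock_request, shipped, split_shipment, stock_available} — 15 facts.

15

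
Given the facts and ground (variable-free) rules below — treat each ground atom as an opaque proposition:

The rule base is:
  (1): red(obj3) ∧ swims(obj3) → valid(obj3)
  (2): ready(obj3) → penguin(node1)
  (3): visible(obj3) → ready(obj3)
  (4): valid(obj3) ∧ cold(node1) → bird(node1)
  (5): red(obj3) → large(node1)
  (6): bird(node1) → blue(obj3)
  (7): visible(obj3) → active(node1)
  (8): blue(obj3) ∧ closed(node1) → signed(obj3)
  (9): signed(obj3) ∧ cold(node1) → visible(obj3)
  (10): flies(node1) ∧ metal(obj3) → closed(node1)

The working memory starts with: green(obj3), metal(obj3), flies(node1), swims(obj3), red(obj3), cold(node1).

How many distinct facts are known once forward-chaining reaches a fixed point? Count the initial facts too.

16

Round 1 — (1), (5), (10), derive valid(obj3), large(node1), closed(node1).
Round 2 — (4), derive bird(node1).
Round 3 — (6), derive blue(obj3).
Round 4 — (8), derive signed(obj3).
Round 5 — (9), derive visible(obj3).
Round 6 — (3), (7), derive ready(obj3), active(node1).
Round 7 — (2), derive penguin(node1).
Closure: {active(node1), bird(node1), blue(obj3), closed(node1), cold(node1), flies(node1), green(obj3), large(node1), metal(obj3), penguin(node1), ready(obj3), red(obj3), signed(obj3), swims(obj3), valid(obj3), visible(obj3)} — 16 facts.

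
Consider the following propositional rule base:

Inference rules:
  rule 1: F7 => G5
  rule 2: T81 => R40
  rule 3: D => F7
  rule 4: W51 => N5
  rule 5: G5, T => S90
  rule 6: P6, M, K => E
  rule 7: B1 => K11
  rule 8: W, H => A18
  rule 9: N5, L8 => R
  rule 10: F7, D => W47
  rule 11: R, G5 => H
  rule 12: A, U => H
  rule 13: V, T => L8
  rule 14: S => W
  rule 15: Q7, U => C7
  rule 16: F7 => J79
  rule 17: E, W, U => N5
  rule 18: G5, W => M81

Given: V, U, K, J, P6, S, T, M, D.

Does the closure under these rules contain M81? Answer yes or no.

[1] rule 3 [D => F7]; rule 6 [P6, M, K => E]; rule 13 [V, T => L8]; rule 14 [S => W]. ⇒ new: F7, E, L8, W.
[2] rule 1 [F7 => G5]; rule 10 [F7, D => W47]; rule 16 [F7 => J79]; rule 17 [E, W, U => N5]. ⇒ new: G5, W47, J79, N5.
[3] rule 5 [G5, T => S90]; rule 9 [N5, L8 => R]; rule 18 [G5, W => M81]. ⇒ new: S90, R, M81.
[4] rule 11 [R, G5 => H]. ⇒ new: H.
[5] rule 8 [W, H => A18]. ⇒ new: A18.
M81 appears in round 3, so it is derivable.

yes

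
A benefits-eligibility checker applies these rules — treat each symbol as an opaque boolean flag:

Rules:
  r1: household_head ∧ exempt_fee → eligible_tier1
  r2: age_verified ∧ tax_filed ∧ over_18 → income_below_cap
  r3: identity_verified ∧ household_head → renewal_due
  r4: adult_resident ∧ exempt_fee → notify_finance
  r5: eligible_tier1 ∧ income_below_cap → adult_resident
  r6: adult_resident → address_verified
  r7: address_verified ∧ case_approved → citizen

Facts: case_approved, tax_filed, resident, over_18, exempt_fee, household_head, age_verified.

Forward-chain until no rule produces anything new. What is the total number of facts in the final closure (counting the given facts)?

13

Round 1: r1 [household_head ∧ exempt_fee → eligible_tier1]; r2 [age_verified ∧ tax_filed ∧ over_18 → income_below_cap]. Adds eligible_tier1, income_below_cap.
Round 2: r5 [eligible_tier1 ∧ income_below_cap → adult_resident]. Adds adult_resident.
Round 3: r4 [adult_resident ∧ exempt_fee → notify_finance]; r6 [adult_resident → address_verified]. Adds notify_finance, address_verified.
Round 4: r7 [address_verified ∧ case_approved → citizen]. Adds citizen.
Closure: {address_verified, adult_resident, age_verified, case_approved, citizen, eligible_tier1, exempt_fee, household_head, income_below_cap, notify_finance, over_18, resident, tax_filed} — 13 facts.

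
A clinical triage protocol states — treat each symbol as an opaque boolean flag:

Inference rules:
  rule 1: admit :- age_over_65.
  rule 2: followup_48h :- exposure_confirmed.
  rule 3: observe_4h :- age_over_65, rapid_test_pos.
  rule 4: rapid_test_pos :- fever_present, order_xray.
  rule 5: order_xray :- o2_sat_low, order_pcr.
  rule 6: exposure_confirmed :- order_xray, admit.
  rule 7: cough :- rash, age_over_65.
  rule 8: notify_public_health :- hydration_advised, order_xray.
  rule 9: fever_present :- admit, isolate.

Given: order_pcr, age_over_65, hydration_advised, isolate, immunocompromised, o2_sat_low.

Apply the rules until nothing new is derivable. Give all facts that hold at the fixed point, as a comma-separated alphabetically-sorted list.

Round 1 fires rule 1, rule 5, giving admit, order_xray.
Round 2 fires rule 6, rule 8, rule 9, giving exposure_confirmed, notify_public_health, fever_present.
Round 3 fires rule 2, rule 4, giving followup_48h, rapid_test_pos.
Round 4 fires rule 3, giving observe_4h.

admit, age_over_65, exposure_confirmed, fever_present, followup_48h, hydration_advised, immunocompromised, isolate, notify_public_health, o2_sat_low, observe_4h, order_pcr, order_xray, rapid_test_pos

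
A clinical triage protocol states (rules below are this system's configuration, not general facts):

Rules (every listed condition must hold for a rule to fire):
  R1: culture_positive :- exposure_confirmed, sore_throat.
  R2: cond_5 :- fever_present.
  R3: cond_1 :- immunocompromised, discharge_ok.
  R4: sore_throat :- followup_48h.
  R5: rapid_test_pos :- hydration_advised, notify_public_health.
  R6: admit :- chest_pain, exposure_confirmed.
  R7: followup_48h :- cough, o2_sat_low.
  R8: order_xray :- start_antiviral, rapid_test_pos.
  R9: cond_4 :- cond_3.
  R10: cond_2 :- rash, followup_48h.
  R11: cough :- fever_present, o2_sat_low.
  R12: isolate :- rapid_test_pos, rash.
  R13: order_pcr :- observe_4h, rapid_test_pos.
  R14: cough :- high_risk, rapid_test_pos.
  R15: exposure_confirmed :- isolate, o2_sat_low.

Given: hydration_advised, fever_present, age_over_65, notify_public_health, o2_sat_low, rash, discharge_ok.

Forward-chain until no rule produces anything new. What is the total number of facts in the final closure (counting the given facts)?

16

Round 1 — R2, R5, R11, derive cond_5, rapid_test_pos, cough.
Round 2 — R7, R12, derive followup_48h, isolate.
Round 3 — R4, R10, R15, derive sore_throat, cond_2, exposure_confirmed.
Round 4 — R1, derive culture_positive.
Closure: {age_over_65, cond_2, cond_5, cough, culture_positive, discharge_ok, exposure_confirmed, fever_present, followup_48h, hydration_advised, isolate, notify_public_health, o2_sat_low, rapid_test_pos, rash, sore_throat} — 16 facts.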